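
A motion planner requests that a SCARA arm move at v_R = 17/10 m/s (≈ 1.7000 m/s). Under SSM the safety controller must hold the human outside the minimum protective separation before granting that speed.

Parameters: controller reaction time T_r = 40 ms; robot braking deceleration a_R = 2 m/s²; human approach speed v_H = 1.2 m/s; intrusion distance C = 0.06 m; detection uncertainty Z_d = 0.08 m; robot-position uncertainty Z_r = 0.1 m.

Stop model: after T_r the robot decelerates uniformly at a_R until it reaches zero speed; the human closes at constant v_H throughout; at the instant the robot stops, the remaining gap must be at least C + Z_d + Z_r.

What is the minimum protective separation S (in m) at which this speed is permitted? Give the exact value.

T_s = v_R/a_R = (17/10)/2 = 0.8500 s
robot in T_r: 1.7000·0.0400 = 0.0680 m
robot covers 1.7000·0.8500 − ½·2.0000·0.8500² = 0.7225 m while stopping
person approaches 1.2000·(0.0400+0.8500) = 1.0680 m
residual clearance needed = 0.0600+0.0800+0.1000 = 0.2400 m
S_min ≈ 0.0680+0.7225+1.0680+0.2400  ⇒  S_min = 4197/2000 m

S_min = 4197/2000 m = 2.0985 m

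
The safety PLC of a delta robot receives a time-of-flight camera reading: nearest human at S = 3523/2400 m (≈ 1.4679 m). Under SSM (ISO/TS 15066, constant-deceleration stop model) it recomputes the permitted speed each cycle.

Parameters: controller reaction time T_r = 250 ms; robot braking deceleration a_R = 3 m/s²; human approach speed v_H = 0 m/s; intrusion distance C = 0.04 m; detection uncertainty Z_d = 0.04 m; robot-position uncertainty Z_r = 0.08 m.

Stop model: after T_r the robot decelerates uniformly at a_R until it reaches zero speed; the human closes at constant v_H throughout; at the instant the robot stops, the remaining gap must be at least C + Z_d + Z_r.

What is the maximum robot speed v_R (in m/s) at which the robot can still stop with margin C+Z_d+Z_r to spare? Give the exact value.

v_R_max = 43/20 m/s = 2.1500 m/s

collect terms ⇒ (1/6)·v_R² + (1/4)·v_R + (-3139/2400) = 0
  disc = (1/4)² − 4·(1/6)·(-3139/2400) = 841/900 ; √disc = 29/30
  v_R = (−(1/4) + 29/30) / (2·(1/6)) = 43/20 m/s
check:
T_s = v_R/a_R = (43/20)/3 = 0.7167 s
robot in T_r: 2.1500·0.2500 = 0.5375 m
robot covers 2.1500·0.7167 − ½·3.0000·0.7167² = 0.7704 m while stopping
human over T_r+T_s: 0.0000·(0.2500+0.7167) = 0.0000 m
residual clearance needed = 0.0400+0.0400+0.0800 = 0.1600 m
sum ≈ 0.5375+0.7704+0.0000+0.1600 ≈ 1.4679 m = S ✓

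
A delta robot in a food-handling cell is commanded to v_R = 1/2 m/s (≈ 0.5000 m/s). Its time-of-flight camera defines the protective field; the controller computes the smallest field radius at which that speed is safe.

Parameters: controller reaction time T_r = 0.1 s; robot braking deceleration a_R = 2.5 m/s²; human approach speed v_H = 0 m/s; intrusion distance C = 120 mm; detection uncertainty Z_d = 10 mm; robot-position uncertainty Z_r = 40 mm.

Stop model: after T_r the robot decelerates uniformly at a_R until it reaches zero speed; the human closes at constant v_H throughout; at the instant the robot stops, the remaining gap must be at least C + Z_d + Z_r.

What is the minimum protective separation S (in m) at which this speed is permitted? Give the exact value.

braking lasts T_s = (1/2)/(5/2) = 0.2000 s
reaction-phase robot travel = 0.5000·0.1000 = 0.0500 m
braking distance = 0.5000²/(2·2.5000) = 0.0500 m
human over T_r+T_s: 0.0000·(0.1000+0.2000) = 0.0000 m
residual clearance needed = 0.1200+0.0100+0.0400 = 0.1700 m
S_min ≈ 0.0500+0.0500+0.0000+0.1700  ⇒  S_min = 27/100 m

S_min = 27/100 m = 0.2700 m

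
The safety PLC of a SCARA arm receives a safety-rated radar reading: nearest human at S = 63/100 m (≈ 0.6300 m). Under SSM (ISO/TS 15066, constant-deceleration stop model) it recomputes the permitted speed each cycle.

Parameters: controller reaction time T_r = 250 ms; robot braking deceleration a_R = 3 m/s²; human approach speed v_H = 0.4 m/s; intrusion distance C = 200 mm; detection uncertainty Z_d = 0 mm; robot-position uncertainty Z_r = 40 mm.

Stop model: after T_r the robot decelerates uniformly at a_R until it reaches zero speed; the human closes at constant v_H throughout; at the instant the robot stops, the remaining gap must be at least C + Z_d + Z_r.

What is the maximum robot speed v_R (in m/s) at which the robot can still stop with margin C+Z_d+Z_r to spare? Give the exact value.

collect terms ⇒ (1/6)·v_R² + (23/60)·v_R + (-29/100) = 0
  disc = (23/60)² − 4·(1/6)·(-29/100) = 49/144 ; √disc = 7/12
  v_R = (−(23/60) + 7/12) / (2·(1/6)) = 3/5 m/s
check:
braking lasts T_s = (3/5)/3 = 0.2000 s
reaction-phase robot travel = 0.6000·0.2500 = 0.1500 m
robot under decel: 0.6000²/(2·3.0000) = 0.0600 m
human closes 0.4000·0.4500 = 0.1800 m
residual clearance needed = 0.2000+0.0000+0.0400 = 0.2400 m
sum ≈ 0.1500+0.0600+0.1800+0.2400 ≈ 0.6300 m = S ✓

v_R_max = 3/5 m/s = 0.6000 m/s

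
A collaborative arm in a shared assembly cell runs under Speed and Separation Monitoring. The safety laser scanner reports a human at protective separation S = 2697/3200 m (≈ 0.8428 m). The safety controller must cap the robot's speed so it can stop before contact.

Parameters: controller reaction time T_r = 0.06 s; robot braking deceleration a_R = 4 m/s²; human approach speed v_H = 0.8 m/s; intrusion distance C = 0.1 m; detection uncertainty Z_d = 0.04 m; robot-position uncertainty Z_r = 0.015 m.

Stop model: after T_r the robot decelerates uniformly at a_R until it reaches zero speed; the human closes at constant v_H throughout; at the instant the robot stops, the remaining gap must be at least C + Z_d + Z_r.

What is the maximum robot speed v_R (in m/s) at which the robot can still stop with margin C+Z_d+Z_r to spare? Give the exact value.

quadratic (1/8)·v² + (13/50)·v + (-10237/16000) = 0
  disc = (13/50)² − 4·(1/8)·(-10237/16000) = 62001/160000 ; √disc = 249/400
  v_R = (−(13/50) + 249/400) / (2·(1/8)) = 29/20 m/s
check:
braking lasts T_s = (29/20)/4 = 0.3625 s
robot covers v_R·T_r = 1.4500·0.0600 = 0.0870 m before braking
robot under decel: 1.4500²/(2·4.0000) = 0.2628 m
human over T_r+T_s: 0.8000·(0.0600+0.3625) = 0.3380 m
residual clearance needed = 0.1000+0.0400+0.0150 = 0.1550 m
sum ≈ 0.0870+0.2628+0.3380+0.1550 ≈ 0.8428 m = S ✓

v_R_max = 29/20 m/s = 1.4500 m/s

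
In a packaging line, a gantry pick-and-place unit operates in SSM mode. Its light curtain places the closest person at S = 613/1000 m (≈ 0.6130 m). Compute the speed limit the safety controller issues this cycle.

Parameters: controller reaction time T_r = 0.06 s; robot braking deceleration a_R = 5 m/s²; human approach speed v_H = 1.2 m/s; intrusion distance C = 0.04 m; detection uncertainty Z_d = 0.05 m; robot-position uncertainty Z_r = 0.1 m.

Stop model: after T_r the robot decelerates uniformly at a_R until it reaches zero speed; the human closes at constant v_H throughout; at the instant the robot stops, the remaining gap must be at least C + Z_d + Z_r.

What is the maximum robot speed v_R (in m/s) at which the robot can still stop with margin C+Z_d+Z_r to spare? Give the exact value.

at the boundary: (1/10)·v² + (3/10)·v + (-351/1000) = 0
  disc = (3/10)² − 4·(1/10)·(-351/1000) = 144/625 ; √disc = 12/25
  v_R = (−(3/10) + 12/25) / (2·(1/10)) = 9/10 m/s
check:
T_s = v_R/a_R = (9/10)/5 = 0.1800 s
robot in T_r: 0.9000·0.0600 = 0.0540 m
robot under decel: 0.9000²/(2·5.0000) = 0.0810 m
human over T_r+T_s: 1.2000·(0.0600+0.1800) = 0.2880 m
margins: 0.0400+0.0500+0.1000 = 0.1900 m
sum ≈ 0.0540+0.0810+0.2880+0.1900 ≈ 0.6130 m = S ✓

v_R_max = 9/10 m/s = 0.9000 m/s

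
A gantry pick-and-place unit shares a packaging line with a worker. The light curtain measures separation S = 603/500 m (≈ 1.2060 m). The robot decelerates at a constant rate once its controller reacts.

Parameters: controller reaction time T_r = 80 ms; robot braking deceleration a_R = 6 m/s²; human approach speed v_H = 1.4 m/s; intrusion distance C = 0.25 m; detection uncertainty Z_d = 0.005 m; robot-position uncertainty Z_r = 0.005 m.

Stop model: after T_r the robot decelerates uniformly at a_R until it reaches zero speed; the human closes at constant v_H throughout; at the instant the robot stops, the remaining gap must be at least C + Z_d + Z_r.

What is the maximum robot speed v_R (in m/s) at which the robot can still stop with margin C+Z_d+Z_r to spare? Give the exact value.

quadratic (1/12)·v² + (47/150)·v + (-417/500) = 0
  disc = (47/150)² − 4·(1/12)·(-417/500) = 2116/5625 ; √disc = 46/75
  v_R = (−(47/150) + 46/75) / (2·(1/12)) = 9/5 m/s
check:
stop time T_s = (9/5)/6 = 0.3000 s
robot covers v_R·T_r = 1.8000·0.0800 = 0.1440 m before braking
braking distance = 1.8000²/(2·6.0000) = 0.2700 m
human over T_r+T_s: 1.4000·(0.0800+0.3000) = 0.5320 m
C+Z_d+Z_r = 0.2500+0.0050+0.0050 = 0.2600 m
sum ≈ 0.1440+0.2700+0.5320+0.2600 ≈ 1.2060 m = S ✓

v_R_max = 9/5 m/s = 1.8000 m/s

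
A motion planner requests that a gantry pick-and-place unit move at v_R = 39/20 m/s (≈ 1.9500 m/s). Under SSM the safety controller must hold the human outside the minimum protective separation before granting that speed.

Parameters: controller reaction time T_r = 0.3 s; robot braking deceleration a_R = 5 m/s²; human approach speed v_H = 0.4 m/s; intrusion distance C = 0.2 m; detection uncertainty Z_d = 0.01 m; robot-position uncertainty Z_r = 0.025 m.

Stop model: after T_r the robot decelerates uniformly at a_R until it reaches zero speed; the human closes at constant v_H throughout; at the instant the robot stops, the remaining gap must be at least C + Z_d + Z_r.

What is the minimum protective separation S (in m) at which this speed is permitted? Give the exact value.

T_s = v_R/a_R = (39/20)/5 = 0.3900 s
robot in T_r: 1.9500·0.3000 = 0.5850 m
robot covers 1.9500·0.3900 − ½·5.0000·0.3900² = 0.3802 m while stopping
person approaches 0.4000·(0.3000+0.3900) = 0.2760 m
residual clearance needed = 0.2000+0.0100+0.0250 = 0.2350 m
S_min ≈ 0.5850+0.3802+0.2760+0.2350  ⇒  S_min = 1181/800 m

S_min = 1181/800 m = 1.4763 m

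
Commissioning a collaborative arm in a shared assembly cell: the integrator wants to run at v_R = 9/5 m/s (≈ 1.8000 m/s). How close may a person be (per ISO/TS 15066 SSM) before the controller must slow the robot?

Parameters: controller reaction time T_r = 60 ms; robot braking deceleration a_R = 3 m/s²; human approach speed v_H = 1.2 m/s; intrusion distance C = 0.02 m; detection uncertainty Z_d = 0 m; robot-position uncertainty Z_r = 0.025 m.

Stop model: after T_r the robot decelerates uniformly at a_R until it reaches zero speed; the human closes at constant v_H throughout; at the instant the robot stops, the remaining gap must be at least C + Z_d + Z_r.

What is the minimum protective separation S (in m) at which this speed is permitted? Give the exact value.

S_min = 297/200 m = 1.4850 m

stop time T_s = (9/5)/3 = 0.6000 s
robot covers v_R·T_r = 1.8000·0.0600 = 0.1080 m before braking
robot under decel: 1.8000²/(2·3.0000) = 0.5400 m
person approaches 1.2000·(0.0600+0.6000) = 0.7920 m
residual clearance needed = 0.0200+0.0000+0.0250 = 0.0450 m
S_min ≈ 0.1080+0.5400+0.7920+0.0450  ⇒  S_min = 297/200 m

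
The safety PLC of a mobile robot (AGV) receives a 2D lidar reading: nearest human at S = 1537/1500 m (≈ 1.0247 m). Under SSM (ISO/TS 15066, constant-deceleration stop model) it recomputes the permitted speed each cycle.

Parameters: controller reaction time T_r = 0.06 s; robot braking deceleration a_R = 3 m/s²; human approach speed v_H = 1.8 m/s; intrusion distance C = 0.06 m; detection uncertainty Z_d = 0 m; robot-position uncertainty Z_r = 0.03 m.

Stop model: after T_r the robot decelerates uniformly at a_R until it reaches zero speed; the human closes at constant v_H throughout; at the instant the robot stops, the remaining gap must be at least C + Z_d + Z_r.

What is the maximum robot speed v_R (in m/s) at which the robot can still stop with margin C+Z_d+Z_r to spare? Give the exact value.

at the boundary: (1/6)·v² + (33/50)·v + (-62/75) = 0
  disc = (33/50)² − 4·(1/6)·(-62/75) = 22201/22500 ; √disc = 149/150
  v_R = (−(33/50) + 149/150) / (2·(1/6)) = 1 m/s
check:
T_s = v_R/a_R = 1/3 = 0.3333 s
robot in T_r: 1.0000·0.0600 = 0.0600 m
robot covers 1.0000·0.3333 − ½·3.0000·0.3333² = 0.1667 m while stopping
human closes 1.8000·0.3933 = 0.7080 m
margins: 0.0600+0.0000+0.0300 = 0.0900 m
sum ≈ 0.0600+0.1667+0.7080+0.0900 ≈ 1.0247 m = S ✓

v_R_max = 1 m/s = 1.0000 m/s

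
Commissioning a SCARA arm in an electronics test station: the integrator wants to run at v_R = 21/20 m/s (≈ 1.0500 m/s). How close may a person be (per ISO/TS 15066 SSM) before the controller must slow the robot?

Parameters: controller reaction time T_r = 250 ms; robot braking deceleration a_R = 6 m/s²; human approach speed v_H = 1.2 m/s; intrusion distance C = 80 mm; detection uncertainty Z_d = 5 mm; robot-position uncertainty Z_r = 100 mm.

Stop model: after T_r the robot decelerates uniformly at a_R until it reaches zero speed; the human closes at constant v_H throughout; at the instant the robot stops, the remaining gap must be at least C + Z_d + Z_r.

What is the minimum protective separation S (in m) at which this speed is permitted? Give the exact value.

S_min = 1679/1600 m = 1.0494 m

T_s = v_R/a_R = (21/20)/6 = 0.1750 s
robot in T_r: 1.0500·0.2500 = 0.2625 m
robot covers 1.0500·0.1750 − ½·6.0000·0.1750² = 0.0919 m while stopping
person approaches 1.2000·(0.2500+0.1750) = 0.5100 m
C+Z_d+Z_r = 0.0800+0.0050+0.1000 = 0.1850 m
S_min ≈ 0.2625+0.0919+0.5100+0.1850  ⇒  S_min = 1679/1600 m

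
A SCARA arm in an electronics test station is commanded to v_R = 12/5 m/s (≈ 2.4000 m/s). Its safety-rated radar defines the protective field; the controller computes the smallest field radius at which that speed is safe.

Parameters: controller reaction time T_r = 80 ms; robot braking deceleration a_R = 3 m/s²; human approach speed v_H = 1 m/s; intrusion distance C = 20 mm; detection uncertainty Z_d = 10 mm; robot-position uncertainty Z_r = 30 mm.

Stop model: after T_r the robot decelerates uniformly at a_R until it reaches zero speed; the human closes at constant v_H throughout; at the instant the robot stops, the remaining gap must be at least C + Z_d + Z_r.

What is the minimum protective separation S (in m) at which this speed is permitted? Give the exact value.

stop time T_s = (12/5)/3 = 0.8000 s
robot in T_r: 2.4000·0.0800 = 0.1920 m
robot under decel: 2.4000²/(2·3.0000) = 0.9600 m
human over T_r+T_s: 1.0000·(0.0800+0.8000) = 0.8800 m
residual clearance needed = 0.0200+0.0100+0.0300 = 0.0600 m
S_min ≈ 0.1920+0.9600+0.8800+0.0600  ⇒  S_min = 523/250 m

S_min = 523/250 m = 2.0920 m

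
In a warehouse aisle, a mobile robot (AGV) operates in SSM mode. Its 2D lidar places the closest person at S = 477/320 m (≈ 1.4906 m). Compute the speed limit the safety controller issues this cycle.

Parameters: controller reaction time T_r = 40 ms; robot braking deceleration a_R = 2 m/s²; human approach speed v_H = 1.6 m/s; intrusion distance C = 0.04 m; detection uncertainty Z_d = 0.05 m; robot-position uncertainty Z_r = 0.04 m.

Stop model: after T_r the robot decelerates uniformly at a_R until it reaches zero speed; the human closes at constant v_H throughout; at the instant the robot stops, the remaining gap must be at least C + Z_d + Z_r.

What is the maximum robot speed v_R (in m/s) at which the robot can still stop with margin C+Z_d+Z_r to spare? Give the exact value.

v_R_max = 23/20 m/s = 1.1500 m/s

collect terms ⇒ (1/4)·v_R² + (21/25)·v_R + (-10373/8000) = 0
  disc = (21/25)² − 4·(1/4)·(-10373/8000) = 80089/40000 ; √disc = 283/200
  v_R = (−(21/25) + 283/200) / (2·(1/4)) = 23/20 m/s
check:
stop time T_s = (23/20)/2 = 0.5750 s
robot in T_r: 1.1500·0.0400 = 0.0460 m
robot covers 1.1500·0.5750 − ½·2.0000·0.5750² = 0.3306 m while stopping
human over T_r+T_s: 1.6000·(0.0400+0.5750) = 0.9840 m
C+Z_d+Z_r = 0.0400+0.0500+0.0400 = 0.1300 m
sum ≈ 0.0460+0.3306+0.9840+0.1300 ≈ 1.4906 m = S ✓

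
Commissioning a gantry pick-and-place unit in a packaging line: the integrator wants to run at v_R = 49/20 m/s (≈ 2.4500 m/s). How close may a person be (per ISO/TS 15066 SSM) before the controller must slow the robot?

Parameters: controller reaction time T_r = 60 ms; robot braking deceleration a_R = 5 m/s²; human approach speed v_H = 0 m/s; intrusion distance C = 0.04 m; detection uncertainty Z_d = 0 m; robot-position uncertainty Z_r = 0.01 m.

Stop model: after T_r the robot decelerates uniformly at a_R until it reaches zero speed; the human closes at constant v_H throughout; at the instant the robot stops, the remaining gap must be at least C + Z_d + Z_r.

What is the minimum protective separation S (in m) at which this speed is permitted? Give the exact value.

stop time T_s = (49/20)/5 = 0.4900 s
reaction-phase robot travel = 2.4500·0.0600 = 0.1470 m
braking distance = 2.4500²/(2·5.0000) = 0.6002 m
human over T_r+T_s: 0.0000·(0.0600+0.4900) = 0.0000 m
C+Z_d+Z_r = 0.0400+0.0000+0.0100 = 0.0500 m
S_min ≈ 0.1470+0.6002+0.0000+0.0500  ⇒  S_min = 3189/4000 m

S_min = 3189/4000 m = 0.7973 m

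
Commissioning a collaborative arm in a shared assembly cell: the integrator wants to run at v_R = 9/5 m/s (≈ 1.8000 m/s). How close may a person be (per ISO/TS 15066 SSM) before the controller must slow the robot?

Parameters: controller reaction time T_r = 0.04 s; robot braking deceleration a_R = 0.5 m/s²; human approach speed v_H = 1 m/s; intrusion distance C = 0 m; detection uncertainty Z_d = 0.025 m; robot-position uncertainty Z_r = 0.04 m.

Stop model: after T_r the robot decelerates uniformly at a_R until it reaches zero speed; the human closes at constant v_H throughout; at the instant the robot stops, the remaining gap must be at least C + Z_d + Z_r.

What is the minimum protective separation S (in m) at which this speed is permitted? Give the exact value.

stop time T_s = (9/5)/(1/2) = 3.6000 s
reaction-phase robot travel = 1.8000·0.0400 = 0.0720 m
robot under decel: 1.8000²/(2·0.5000) = 3.2400 m
human closes 1.0000·3.6400 = 3.6400 m
margins: 0.0000+0.0250+0.0400 = 0.0650 m
S_min ≈ 0.0720+3.2400+3.6400+0.0650  ⇒  S_min = 7017/1000 m

S_min = 7017/1000 m = 7.0170 m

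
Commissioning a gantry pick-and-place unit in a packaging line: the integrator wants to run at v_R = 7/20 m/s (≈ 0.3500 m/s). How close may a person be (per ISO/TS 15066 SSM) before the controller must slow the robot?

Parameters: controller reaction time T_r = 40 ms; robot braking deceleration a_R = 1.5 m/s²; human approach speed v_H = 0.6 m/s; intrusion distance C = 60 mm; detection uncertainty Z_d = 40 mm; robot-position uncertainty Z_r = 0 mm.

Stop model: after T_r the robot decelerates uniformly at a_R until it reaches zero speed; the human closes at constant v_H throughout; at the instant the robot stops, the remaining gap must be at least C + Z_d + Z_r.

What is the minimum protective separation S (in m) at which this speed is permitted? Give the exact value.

stop time T_s = (7/20)/(3/2) = 0.2333 s
robot covers v_R·T_r = 0.3500·0.0400 = 0.0140 m before braking
robot covers 0.3500·0.2333 − ½·1.5000·0.2333² = 0.0408 m while stopping
person approaches 0.6000·(0.0400+0.2333) = 0.1640 m
C+Z_d+Z_r = 0.0600+0.0400+0.0000 = 0.1000 m
S_min ≈ 0.0140+0.0408+0.1640+0.1000  ⇒  S_min = 1913/6000 m

S_min = 1913/6000 m = 0.3188 m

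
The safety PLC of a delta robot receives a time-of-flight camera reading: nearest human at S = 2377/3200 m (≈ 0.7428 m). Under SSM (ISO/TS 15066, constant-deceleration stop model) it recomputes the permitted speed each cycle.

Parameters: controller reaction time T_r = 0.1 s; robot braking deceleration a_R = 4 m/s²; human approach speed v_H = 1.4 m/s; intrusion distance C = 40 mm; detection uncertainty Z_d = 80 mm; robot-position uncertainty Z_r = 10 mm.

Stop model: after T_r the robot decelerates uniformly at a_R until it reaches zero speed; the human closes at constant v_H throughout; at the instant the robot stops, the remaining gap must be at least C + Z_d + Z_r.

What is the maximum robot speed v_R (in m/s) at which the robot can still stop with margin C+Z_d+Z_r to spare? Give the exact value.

collect terms ⇒ (1/8)·v_R² + (9/20)·v_R + (-1513/3200) = 0
  disc = (9/20)² − 4·(1/8)·(-1513/3200) = 2809/6400 ; √disc = 53/80
  v_R = (−(9/20) + 53/80) / (2·(1/8)) = 17/20 m/s
check:
braking lasts T_s = (17/20)/4 = 0.2125 s
reaction-phase robot travel = 0.8500·0.1000 = 0.0850 m
robot under decel: 0.8500²/(2·4.0000) = 0.0903 m
human closes 1.4000·0.3125 = 0.4375 m
margins: 0.0400+0.0800+0.0100 = 0.1300 m
sum ≈ 0.0850+0.0903+0.4375+0.1300 ≈ 0.7428 m = S ✓

v_R_max = 17/20 m/s = 0.8500 m/s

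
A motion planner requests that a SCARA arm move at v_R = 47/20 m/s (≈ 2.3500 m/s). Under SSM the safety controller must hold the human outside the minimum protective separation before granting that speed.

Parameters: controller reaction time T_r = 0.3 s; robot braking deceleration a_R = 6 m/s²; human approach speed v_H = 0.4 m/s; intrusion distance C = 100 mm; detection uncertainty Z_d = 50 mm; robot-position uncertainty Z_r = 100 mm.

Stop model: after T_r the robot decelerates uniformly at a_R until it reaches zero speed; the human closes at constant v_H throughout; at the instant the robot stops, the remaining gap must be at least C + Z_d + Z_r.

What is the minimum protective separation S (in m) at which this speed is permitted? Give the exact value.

S_min = 2707/1600 m = 1.6919 m

braking lasts T_s = (47/20)/6 = 0.3917 s
robot covers v_R·T_r = 2.3500·0.3000 = 0.7050 m before braking
robot covers 2.3500·0.3917 − ½·6.0000·0.3917² = 0.4602 m while stopping
human closes 0.4000·0.6917 = 0.2767 m
residual clearance needed = 0.1000+0.0500+0.1000 = 0.2500 m
S_min ≈ 0.7050+0.4602+0.2767+0.2500  ⇒  S_min = 2707/1600 m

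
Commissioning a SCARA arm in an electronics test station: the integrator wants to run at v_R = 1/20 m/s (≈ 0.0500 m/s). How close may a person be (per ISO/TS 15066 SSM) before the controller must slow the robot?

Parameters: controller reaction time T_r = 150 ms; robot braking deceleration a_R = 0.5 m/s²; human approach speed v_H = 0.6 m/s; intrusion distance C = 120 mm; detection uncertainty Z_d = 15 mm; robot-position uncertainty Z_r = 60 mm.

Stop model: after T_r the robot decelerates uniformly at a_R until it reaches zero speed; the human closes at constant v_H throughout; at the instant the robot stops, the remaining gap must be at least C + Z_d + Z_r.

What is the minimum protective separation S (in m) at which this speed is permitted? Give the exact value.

S_min = 71/200 m = 0.3550 m

T_s = v_R/a_R = (1/20)/(1/2) = 0.1000 s
reaction-phase robot travel = 0.0500·0.1500 = 0.0075 m
robot covers 0.0500·0.1000 − ½·0.5000·0.1000² = 0.0025 m while stopping
human over T_r+T_s: 0.6000·(0.1500+0.1000) = 0.1500 m
margins: 0.1200+0.0150+0.0600 = 0.1950 m
S_min ≈ 0.0075+0.0025+0.1500+0.1950  ⇒  S_min = 71/200 m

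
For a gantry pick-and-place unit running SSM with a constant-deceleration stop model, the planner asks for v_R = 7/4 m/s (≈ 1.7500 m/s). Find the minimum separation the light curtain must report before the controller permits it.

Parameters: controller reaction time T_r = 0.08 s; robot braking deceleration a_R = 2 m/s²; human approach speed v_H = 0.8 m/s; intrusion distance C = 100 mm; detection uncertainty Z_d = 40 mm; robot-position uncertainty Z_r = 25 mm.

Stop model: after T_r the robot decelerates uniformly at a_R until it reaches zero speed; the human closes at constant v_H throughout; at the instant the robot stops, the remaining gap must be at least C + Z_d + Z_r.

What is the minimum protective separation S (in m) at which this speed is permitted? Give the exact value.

stop time T_s = (7/4)/2 = 0.8750 s
reaction-phase robot travel = 1.7500·0.0800 = 0.1400 m
braking distance = 1.7500²/(2·2.0000) = 0.7656 m
human closes 0.8000·0.9550 = 0.7640 m
residual clearance needed = 0.1000+0.0400+0.0250 = 0.1650 m
S_min ≈ 0.1400+0.7656+0.7640+0.1650  ⇒  S_min = 14677/8000 m

S_min = 14677/8000 m = 1.8346 m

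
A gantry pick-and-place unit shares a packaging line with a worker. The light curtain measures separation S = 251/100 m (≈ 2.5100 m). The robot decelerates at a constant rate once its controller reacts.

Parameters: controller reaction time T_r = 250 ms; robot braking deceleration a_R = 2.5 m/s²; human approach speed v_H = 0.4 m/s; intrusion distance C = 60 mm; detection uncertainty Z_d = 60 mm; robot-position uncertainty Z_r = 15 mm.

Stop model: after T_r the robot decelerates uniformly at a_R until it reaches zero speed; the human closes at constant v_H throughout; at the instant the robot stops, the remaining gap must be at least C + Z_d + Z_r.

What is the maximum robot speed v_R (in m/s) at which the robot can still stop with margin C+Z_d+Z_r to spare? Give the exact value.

v_R_max = 5/2 m/s = 2.5000 m/s

at the boundary: (1/5)·v² + (41/100)·v + (-91/40) = 0
  disc = (41/100)² − 4·(1/5)·(-91/40) = 19881/10000 ; √disc = 141/100
  v_R = (−(41/100) + 141/100) / (2·(1/5)) = 5/2 m/s
check:
braking lasts T_s = (5/2)/(5/2) = 1.0000 s
robot in T_r: 2.5000·0.2500 = 0.6250 m
robot under decel: 2.5000²/(2·2.5000) = 1.2500 m
human closes 0.4000·1.2500 = 0.5000 m
residual clearance needed = 0.0600+0.0600+0.0150 = 0.1350 m
sum ≈ 0.6250+1.2500+0.5000+0.1350 ≈ 2.5100 m = S ✓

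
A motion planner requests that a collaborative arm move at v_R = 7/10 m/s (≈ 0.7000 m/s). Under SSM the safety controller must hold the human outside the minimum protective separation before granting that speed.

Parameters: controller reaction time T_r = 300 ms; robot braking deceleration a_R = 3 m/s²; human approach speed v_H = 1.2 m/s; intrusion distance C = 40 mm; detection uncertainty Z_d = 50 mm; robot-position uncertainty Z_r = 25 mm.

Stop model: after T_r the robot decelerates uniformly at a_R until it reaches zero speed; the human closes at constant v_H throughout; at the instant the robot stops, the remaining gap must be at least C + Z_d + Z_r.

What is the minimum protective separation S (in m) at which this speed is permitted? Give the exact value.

S_min = 157/150 m = 1.0467 m

stop time T_s = (7/10)/3 = 0.2333 s
robot covers v_R·T_r = 0.7000·0.3000 = 0.2100 m before braking
robot under decel: 0.7000²/(2·3.0000) = 0.0817 m
person approaches 1.2000·(0.3000+0.2333) = 0.6400 m
C+Z_d+Z_r = 0.0400+0.0500+0.0250 = 0.1150 m
S_min ≈ 0.2100+0.0817+0.6400+0.1150  ⇒  S_min = 157/150 m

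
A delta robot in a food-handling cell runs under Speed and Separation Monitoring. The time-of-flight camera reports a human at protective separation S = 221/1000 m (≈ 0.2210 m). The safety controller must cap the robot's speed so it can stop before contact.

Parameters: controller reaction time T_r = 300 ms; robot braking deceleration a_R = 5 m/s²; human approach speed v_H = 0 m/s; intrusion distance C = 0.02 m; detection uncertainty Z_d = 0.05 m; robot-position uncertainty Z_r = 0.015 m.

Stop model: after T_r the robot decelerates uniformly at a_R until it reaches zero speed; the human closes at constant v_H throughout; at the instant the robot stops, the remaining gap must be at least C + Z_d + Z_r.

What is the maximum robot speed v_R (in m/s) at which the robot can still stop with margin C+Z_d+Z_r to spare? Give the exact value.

v_R_max = 2/5 m/s = 0.4000 m/s

quadratic (1/10)·v² + (3/10)·v + (-17/125) = 0
  disc = (3/10)² − 4·(1/10)·(-17/125) = 361/2500 ; √disc = 19/50
  v_R = (−(3/10) + 19/50) / (2·(1/10)) = 2/5 m/s
check:
stop time T_s = (2/5)/5 = 0.0800 s
reaction-phase robot travel = 0.4000·0.3000 = 0.1200 m
braking distance = 0.4000²/(2·5.0000) = 0.0160 m
human closes 0.0000·0.3800 = 0.0000 m
C+Z_d+Z_r = 0.0200+0.0500+0.0150 = 0.0850 m
sum ≈ 0.1200+0.0160+0.0000+0.0850 ≈ 0.2210 m = S ✓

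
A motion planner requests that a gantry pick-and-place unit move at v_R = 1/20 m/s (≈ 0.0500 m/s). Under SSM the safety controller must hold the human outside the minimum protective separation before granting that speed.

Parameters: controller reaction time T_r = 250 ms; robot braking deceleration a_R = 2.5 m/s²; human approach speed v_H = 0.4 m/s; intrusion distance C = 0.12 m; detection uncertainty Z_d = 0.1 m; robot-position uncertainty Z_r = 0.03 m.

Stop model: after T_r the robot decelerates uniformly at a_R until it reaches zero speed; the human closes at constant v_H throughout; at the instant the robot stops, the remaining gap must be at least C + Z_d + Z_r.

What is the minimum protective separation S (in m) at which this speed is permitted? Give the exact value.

braking lasts T_s = (1/20)/(5/2) = 0.0200 s
robot covers v_R·T_r = 0.0500·0.2500 = 0.0125 m before braking
braking distance = 0.0500²/(2·2.5000) = 0.0005 m
human over T_r+T_s: 0.4000·(0.2500+0.0200) = 0.1080 m
margins: 0.1200+0.1000+0.0300 = 0.2500 m
S_min ≈ 0.0125+0.0005+0.1080+0.2500  ⇒  S_min = 371/1000 m

S_min = 371/1000 m = 0.3710 m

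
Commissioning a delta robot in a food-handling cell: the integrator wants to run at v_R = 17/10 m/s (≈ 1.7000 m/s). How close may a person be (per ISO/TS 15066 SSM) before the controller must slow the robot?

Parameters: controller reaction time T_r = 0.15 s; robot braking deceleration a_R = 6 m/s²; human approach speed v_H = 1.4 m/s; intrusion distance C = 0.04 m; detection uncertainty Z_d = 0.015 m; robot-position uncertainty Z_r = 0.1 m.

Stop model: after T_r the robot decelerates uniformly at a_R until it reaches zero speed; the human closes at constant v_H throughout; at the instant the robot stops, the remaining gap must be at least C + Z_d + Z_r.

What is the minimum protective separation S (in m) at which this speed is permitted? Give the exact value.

S_min = 503/400 m = 1.2575 m

braking lasts T_s = (17/10)/6 = 0.2833 s
robot in T_r: 1.7000·0.1500 = 0.2550 m
braking distance = 1.7000²/(2·6.0000) = 0.2408 m
human over T_r+T_s: 1.4000·(0.1500+0.2833) = 0.6067 m
residual clearance needed = 0.0400+0.0150+0.1000 = 0.1550 m
S_min ≈ 0.2550+0.2408+0.6067+0.1550  ⇒  S_min = 503/400 m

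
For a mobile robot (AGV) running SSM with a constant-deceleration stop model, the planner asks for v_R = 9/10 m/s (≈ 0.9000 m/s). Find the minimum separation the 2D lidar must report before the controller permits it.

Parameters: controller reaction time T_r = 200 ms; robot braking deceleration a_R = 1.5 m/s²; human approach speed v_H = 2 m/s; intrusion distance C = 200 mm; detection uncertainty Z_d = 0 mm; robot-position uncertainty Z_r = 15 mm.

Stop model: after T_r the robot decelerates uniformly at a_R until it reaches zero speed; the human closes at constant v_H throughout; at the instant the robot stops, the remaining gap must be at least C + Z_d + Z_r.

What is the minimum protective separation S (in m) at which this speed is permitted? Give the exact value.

S_min = 453/200 m = 2.2650 m

braking lasts T_s = (9/10)/(3/2) = 0.6000 s
robot covers v_R·T_r = 0.9000·0.2000 = 0.1800 m before braking
robot covers 0.9000·0.6000 − ½·1.5000·0.6000² = 0.2700 m while stopping
human closes 2.0000·0.8000 = 1.6000 m
C+Z_d+Z_r = 0.2000+0.0000+0.0150 = 0.2150 m
S_min ≈ 0.1800+0.2700+1.6000+0.2150  ⇒  S_min = 453/200 m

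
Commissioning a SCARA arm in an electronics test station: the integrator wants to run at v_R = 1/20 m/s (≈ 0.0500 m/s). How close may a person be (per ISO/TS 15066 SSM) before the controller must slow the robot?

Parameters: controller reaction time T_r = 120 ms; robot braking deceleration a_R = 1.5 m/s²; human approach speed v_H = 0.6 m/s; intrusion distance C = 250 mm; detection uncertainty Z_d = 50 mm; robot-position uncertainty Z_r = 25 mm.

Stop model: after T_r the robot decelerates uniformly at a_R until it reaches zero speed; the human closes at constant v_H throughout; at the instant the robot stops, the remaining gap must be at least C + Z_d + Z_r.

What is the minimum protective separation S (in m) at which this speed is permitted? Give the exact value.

braking lasts T_s = (1/20)/(3/2) = 0.0333 s
robot covers v_R·T_r = 0.0500·0.1200 = 0.0060 m before braking
robot under decel: 0.0500²/(2·1.5000) = 0.0008 m
human over T_r+T_s: 0.6000·(0.1200+0.0333) = 0.0920 m
C+Z_d+Z_r = 0.2500+0.0500+0.0250 = 0.3250 m
S_min ≈ 0.0060+0.0008+0.0920+0.3250  ⇒  S_min = 2543/6000 m

S_min = 2543/6000 m = 0.4238 m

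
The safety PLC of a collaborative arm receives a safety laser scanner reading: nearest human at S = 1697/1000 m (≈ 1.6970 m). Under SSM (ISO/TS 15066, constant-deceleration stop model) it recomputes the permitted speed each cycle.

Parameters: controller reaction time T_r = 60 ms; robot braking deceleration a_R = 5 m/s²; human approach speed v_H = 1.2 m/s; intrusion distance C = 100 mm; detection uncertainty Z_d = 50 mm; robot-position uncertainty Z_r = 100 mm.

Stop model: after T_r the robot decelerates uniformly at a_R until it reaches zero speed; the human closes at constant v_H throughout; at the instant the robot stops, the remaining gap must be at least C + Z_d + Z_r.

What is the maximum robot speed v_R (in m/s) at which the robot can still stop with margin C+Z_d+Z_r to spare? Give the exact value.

at the boundary: (1/10)·v² + (3/10)·v + (-11/8) = 0
  disc = (3/10)² − 4·(1/10)·(-11/8) = 16/25 ; √disc = 4/5
  v_R = (−(3/10) + 4/5) / (2·(1/10)) = 5/2 m/s
check:
braking lasts T_s = (5/2)/5 = 0.5000 s
robot in T_r: 2.5000·0.0600 = 0.1500 m
robot covers 2.5000·0.5000 − ½·5.0000·0.5000² = 0.6250 m while stopping
human closes 1.2000·0.5600 = 0.6720 m
C+Z_d+Z_r = 0.1000+0.0500+0.1000 = 0.2500 m
sum ≈ 0.1500+0.6250+0.6720+0.2500 ≈ 1.6970 m = S ✓

v_R_max = 5/2 m/s = 2.5000 m/s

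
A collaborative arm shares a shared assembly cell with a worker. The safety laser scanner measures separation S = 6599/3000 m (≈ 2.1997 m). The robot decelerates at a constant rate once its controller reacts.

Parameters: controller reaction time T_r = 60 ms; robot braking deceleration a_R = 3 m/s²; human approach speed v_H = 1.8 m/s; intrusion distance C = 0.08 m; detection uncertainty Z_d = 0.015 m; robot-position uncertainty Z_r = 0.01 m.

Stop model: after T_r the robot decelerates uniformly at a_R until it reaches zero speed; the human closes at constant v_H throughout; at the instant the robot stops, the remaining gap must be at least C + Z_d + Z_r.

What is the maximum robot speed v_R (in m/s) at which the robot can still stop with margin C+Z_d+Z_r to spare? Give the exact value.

quadratic (1/6)·v² + (33/50)·v + (-149/75) = 0
  disc = (33/50)² − 4·(1/6)·(-149/75) = 39601/22500 ; √disc = 199/150
  v_R = (−(33/50) + 199/150) / (2·(1/6)) = 2 m/s
check:
T_s = v_R/a_R = 2/3 = 0.6667 s
robot in T_r: 2.0000·0.0600 = 0.1200 m
robot under decel: 2.0000²/(2·3.0000) = 0.6667 m
human over T_r+T_s: 1.8000·(0.0600+0.6667) = 1.3080 m
C+Z_d+Z_r = 0.0800+0.0150+0.0100 = 0.1050 m
sum ≈ 0.1200+0.6667+1.3080+0.1050 ≈ 2.1997 m = S ✓

v_R_max = 2 m/s = 2.0000 m/s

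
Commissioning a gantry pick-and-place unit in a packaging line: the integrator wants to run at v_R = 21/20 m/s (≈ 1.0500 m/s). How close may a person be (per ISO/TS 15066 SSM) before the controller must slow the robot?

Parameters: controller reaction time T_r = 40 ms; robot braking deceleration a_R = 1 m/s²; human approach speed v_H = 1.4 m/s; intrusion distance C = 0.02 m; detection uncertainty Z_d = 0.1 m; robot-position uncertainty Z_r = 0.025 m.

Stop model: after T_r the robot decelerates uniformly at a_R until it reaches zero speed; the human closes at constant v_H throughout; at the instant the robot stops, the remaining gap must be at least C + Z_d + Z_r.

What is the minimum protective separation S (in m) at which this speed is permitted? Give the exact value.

stop time T_s = (21/20)/1 = 1.0500 s
reaction-phase robot travel = 1.0500·0.0400 = 0.0420 m
braking distance = 1.0500²/(2·1.0000) = 0.5513 m
human closes 1.4000·1.0900 = 1.5260 m
residual clearance needed = 0.0200+0.1000+0.0250 = 0.1450 m
S_min ≈ 0.0420+0.5513+1.5260+0.1450  ⇒  S_min = 9057/4000 m

S_min = 9057/4000 m = 2.2643 m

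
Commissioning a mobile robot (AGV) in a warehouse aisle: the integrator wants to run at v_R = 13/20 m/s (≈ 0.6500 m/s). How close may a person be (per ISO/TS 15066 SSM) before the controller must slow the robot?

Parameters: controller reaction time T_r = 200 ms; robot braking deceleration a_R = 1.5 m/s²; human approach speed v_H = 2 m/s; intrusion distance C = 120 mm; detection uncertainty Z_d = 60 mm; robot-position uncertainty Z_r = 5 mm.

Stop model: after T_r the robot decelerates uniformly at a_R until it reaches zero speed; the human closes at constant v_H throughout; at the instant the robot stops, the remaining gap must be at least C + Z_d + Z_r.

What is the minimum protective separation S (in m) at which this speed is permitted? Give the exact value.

braking lasts T_s = (13/20)/(3/2) = 0.4333 s
robot covers v_R·T_r = 0.6500·0.2000 = 0.1300 m before braking
robot under decel: 0.6500²/(2·1.5000) = 0.1408 m
human over T_r+T_s: 2.0000·(0.2000+0.4333) = 1.2667 m
margins: 0.1200+0.0600+0.0050 = 0.1850 m
S_min ≈ 0.1300+0.1408+1.2667+0.1850  ⇒  S_min = 689/400 m

S_min = 689/400 m = 1.7225 m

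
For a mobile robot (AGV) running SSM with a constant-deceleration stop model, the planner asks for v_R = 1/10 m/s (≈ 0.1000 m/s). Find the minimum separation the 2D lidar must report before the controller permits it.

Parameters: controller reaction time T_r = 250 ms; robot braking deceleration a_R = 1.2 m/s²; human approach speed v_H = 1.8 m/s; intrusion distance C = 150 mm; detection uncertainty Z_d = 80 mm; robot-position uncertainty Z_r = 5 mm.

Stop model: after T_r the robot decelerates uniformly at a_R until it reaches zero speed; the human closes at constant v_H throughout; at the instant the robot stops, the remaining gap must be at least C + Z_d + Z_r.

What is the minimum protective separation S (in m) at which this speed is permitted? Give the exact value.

S_min = 1037/1200 m = 0.8642 m

stop time T_s = (1/10)/(6/5) = 0.0833 s
robot covers v_R·T_r = 0.1000·0.2500 = 0.0250 m before braking
robot under decel: 0.1000²/(2·1.2000) = 0.0042 m
person approaches 1.8000·(0.2500+0.0833) = 0.6000 m
residual clearance needed = 0.1500+0.0800+0.0050 = 0.2350 m
S_min ≈ 0.0250+0.0042+0.6000+0.2350  ⇒  S_min = 1037/1200 m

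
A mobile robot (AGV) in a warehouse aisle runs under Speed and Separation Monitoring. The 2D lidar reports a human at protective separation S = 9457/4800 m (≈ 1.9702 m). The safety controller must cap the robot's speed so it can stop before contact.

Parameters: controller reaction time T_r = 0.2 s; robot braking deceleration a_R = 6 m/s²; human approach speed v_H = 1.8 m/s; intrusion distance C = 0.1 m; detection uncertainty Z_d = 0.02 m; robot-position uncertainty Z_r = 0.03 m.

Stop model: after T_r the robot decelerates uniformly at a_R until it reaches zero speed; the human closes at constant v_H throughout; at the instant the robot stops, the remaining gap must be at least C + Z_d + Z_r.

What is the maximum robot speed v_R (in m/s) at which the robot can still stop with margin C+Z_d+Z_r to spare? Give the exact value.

v_R_max = 43/20 m/s = 2.1500 m/s

at the boundary: (1/12)·v² + (1/2)·v + (-7009/4800) = 0
  disc = (1/2)² − 4·(1/12)·(-7009/4800) = 10609/14400 ; √disc = 103/120
  v_R = (−(1/2) + 103/120) / (2·(1/12)) = 43/20 m/s
check:
braking lasts T_s = (43/20)/6 = 0.3583 s
robot covers v_R·T_r = 2.1500·0.2000 = 0.4300 m before braking
robot under decel: 2.1500²/(2·6.0000) = 0.3852 m
person approaches 1.8000·(0.2000+0.3583) = 1.0050 m
margins: 0.1000+0.0200+0.0300 = 0.1500 m
sum ≈ 0.4300+0.3852+1.0050+0.1500 ≈ 1.9702 m = S ✓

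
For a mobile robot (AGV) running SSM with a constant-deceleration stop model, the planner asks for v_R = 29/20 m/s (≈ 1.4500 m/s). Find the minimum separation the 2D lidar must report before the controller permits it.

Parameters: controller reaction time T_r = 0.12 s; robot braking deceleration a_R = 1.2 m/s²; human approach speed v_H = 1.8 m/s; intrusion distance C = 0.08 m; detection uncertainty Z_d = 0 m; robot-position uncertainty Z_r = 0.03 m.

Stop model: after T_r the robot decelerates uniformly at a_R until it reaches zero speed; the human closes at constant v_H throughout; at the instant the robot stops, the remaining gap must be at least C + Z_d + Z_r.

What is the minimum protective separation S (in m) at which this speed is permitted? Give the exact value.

S_min = 3409/960 m = 3.5510 m

T_s = v_R/a_R = (29/20)/(6/5) = 1.2083 s
robot in T_r: 1.4500·0.1200 = 0.1740 m
braking distance = 1.4500²/(2·1.2000) = 0.8760 m
human closes 1.8000·1.3283 = 2.3910 m
margins: 0.0800+0.0000+0.0300 = 0.1100 m
S_min ≈ 0.1740+0.8760+2.3910+0.1100  ⇒  S_min = 3409/960 m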